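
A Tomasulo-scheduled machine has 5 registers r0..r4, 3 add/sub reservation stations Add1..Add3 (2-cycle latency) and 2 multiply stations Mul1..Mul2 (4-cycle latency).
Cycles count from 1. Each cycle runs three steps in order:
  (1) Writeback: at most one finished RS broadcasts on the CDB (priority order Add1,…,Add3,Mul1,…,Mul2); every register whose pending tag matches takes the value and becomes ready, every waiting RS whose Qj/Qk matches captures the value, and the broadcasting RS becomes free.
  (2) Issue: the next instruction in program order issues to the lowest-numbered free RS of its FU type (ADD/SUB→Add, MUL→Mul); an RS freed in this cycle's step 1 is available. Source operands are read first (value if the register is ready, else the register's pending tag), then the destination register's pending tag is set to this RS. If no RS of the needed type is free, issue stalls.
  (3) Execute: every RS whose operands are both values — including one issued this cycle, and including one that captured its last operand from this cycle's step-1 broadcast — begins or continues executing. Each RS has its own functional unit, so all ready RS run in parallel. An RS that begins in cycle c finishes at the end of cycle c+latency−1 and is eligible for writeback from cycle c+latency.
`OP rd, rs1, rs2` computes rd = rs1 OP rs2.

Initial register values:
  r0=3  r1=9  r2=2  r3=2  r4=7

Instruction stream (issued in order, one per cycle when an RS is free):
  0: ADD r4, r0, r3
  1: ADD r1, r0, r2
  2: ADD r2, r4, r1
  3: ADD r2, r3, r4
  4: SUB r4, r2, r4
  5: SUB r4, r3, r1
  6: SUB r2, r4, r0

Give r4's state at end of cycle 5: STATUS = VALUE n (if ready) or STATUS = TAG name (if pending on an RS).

  c1: issue ADD r4<-Add1  regs: r0:3,r1:9,r2:2,r3:2,r4:Add1
  c2: issue ADD r1<-Add2  regs: r0:3,r1:Add2,r2:2,r3:2,r4:Add1
  c3: CDB Add1=5; issue ADD r2<-Add1  regs: r0:3,r1:Add2,r2:Add1,r3:2,r4:5
  c4: CDB Add2=5; issue ADD r2<-Add2  regs: r0:3,r1:5,r2:Add2,r3:2,r4:5
  c5: issue SUB r4<-Add3  regs: r0:3,r1:5,r2:Add2,r3:2,r4:Add3

STATUS = TAG Add3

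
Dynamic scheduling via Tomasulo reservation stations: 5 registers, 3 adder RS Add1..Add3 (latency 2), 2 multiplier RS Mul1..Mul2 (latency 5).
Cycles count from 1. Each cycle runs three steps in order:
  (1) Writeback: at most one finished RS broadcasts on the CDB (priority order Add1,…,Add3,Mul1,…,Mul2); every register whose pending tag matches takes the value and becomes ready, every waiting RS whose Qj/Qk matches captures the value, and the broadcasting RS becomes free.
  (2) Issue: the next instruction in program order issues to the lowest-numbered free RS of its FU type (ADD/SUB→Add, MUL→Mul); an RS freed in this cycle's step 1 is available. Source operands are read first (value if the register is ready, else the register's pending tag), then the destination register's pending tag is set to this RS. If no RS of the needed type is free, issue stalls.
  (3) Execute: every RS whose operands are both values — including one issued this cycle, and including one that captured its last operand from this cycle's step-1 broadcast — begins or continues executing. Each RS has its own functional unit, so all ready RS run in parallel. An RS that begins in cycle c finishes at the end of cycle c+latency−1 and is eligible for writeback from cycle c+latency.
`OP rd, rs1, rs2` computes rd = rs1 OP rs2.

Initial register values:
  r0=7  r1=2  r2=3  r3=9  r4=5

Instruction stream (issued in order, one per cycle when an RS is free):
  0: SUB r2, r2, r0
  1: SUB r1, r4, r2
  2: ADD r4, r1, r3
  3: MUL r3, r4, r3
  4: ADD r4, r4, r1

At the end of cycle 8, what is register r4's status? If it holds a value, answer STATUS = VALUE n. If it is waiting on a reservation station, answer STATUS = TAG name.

c1: issue SUB r2<-Add1 | r0:7,r1:2,r2:Add1,r3:9,r4:5
c2: issue SUB r1<-Add2 | r0:7,r1:Add2,r2:Add1,r3:9,r4:5
c3: CDB Add1=-4; issue ADD r4<-Add1 | r0:7,r1:Add2,r2:-4,r3:9,r4:Add1
c4: issue MUL r3<-Mul1 | r0:7,r1:Add2,r2:-4,r3:Mul1,r4:Add1
c5: CDB Add2=9; issue ADD r4<-Add2 | r0:7,r1:9,r2:-4,r3:Mul1,r4:Add2
c6: - | r0:7,r1:9,r2:-4,r3:Mul1,r4:Add2
c7: CDB Add1=18 | r0:7,r1:9,r2:-4,r3:Mul1,r4:Add2
c8: - | r0:7,r1:9,r2:-4,r3:Mul1,r4:Add2

STATUS = TAG Add2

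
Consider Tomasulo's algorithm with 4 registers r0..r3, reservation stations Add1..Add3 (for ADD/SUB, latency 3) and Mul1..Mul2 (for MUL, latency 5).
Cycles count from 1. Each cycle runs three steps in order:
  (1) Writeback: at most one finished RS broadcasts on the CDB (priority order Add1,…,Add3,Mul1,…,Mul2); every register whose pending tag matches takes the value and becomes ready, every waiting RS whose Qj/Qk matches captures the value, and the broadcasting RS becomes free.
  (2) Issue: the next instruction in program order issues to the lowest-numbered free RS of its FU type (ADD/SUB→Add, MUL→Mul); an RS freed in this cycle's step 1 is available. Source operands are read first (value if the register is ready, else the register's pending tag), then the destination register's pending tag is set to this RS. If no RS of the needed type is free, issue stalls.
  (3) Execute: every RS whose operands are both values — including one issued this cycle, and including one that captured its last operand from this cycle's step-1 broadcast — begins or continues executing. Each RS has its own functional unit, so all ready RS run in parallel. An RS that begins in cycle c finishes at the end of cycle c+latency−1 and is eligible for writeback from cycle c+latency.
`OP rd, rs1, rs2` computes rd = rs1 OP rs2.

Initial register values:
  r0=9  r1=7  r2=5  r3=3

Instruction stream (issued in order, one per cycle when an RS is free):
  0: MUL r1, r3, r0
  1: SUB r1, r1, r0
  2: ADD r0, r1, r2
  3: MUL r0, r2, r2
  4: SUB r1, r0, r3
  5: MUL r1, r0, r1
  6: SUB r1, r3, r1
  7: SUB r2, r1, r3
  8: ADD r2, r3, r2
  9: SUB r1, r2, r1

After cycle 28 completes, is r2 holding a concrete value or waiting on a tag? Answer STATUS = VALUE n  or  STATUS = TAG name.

cycle 1: issue MUL r1<-Mul1 // r0:9,r1:Mul1,r2:5,r3:3
cycle 2: issue SUB r1<-Add1 // r0:9,r1:Add1,r2:5,r3:3
cycle 3: issue ADD r0<-Add2 // r0:Add2,r1:Add1,r2:5,r3:3
cycle 4: issue MUL r0<-Mul2 // r0:Mul2,r1:Add1,r2:5,r3:3
cycle 5: issue SUB r1<-Add3 // r0:Mul2,r1:Add3,r2:5,r3:3
cycle 6: CDB Mul1=27; issue MUL r1<-Mul1 // r0:Mul2,r1:Mul1,r2:5,r3:3
cycle 7: stall // r0:Mul2,r1:Mul1,r2:5,r3:3
cycle 8: stall // r0:Mul2,r1:Mul1,r2:5,r3:3
cycle 9: CDB Add1=18; issue SUB r1<-Add1 // r0:Mul2,r1:Add1,r2:5,r3:3
cycle 10: CDB Mul2=25; stall // r0:25,r1:Add1,r2:5,r3:3
cycle 11: stall // r0:25,r1:Add1,r2:5,r3:3
cycle 12: CDB Add2=23; issue SUB r2<-Add2 // r0:25,r1:Add1,r2:Add2,r3:3
cycle 13: CDB Add3=22; issue ADD r2<-Add3 // r0:25,r1:Add1,r2:Add3,r3:3
cycle 14: stall // r0:25,r1:Add1,r2:Add3,r3:3
cycle 15: stall // r0:25,r1:Add1,r2:Add3,r3:3
cycle 16: stall // r0:25,r1:Add1,r2:Add3,r3:3
cycle 17: stall // r0:25,r1:Add1,r2:Add3,r3:3
cycle 18: CDB Mul1=550; stall // r0:25,r1:Add1,r2:Add3,r3:3
cycle 19: stall // r0:25,r1:Add1,r2:Add3,r3:3
cycle 20: stall // r0:25,r1:Add1,r2:Add3,r3:3
cycle 21: CDB Add1=-547; issue SUB r1<-Add1 // r0:25,r1:Add1,r2:Add3,r3:3
cycle 22: - // r0:25,r1:Add1,r2:Add3,r3:3
cycle 23: - // r0:25,r1:Add1,r2:Add3,r3:3
cycle 24: CDB Add2=-550 // r0:25,r1:Add1,r2:Add3,r3:3
cycle 25: - // r0:25,r1:Add1,r2:Add3,r3:3
cycle 26: - // r0:25,r1:Add1,r2:Add3,r3:3
cycle 27: CDB Add3=-547 // r0:25,r1:Add1,r2:-547,r3:3
cycle 28: - // r0:25,r1:Add1,r2:-547,r3:3

STATUS = VALUE -547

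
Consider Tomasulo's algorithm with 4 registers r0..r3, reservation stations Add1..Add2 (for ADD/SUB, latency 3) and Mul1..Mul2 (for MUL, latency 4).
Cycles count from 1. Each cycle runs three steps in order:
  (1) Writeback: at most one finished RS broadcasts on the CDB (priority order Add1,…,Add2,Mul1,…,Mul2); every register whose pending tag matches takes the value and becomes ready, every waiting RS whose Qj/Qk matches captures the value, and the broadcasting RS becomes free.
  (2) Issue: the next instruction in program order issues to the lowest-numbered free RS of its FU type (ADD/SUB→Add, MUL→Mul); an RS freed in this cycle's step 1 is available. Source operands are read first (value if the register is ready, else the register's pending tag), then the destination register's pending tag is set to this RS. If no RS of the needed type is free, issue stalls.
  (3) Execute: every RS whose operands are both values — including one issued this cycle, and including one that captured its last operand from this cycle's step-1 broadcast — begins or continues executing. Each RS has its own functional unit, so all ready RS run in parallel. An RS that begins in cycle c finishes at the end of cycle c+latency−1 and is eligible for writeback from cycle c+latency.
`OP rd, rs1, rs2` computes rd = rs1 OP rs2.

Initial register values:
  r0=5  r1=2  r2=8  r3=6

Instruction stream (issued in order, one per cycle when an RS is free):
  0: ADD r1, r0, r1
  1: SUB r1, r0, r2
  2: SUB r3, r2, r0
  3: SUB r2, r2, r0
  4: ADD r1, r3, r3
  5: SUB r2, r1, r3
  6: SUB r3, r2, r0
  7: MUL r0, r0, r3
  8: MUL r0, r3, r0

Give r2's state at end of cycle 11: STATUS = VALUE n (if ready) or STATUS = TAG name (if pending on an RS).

STATUS = TAG Add2

cycle 1: issue ADD r1<-Add1 // r0:5,r1:Add1,r2:8,r3:6
cycle 2: issue SUB r1<-Add2 // r0:5,r1:Add2,r2:8,r3:6
cycle 3: stall // r0:5,r1:Add2,r2:8,r3:6
cycle 4: CDB Add1=7; issue SUB r3<-Add1 // r0:5,r1:Add2,r2:8,r3:Add1
cycle 5: CDB Add2=-3; issue SUB r2<-Add2 // r0:5,r1:-3,r2:Add2,r3:Add1
cycle 6: stall // r0:5,r1:-3,r2:Add2,r3:Add1
cycle 7: CDB Add1=3; issue ADD r1<-Add1 // r0:5,r1:Add1,r2:Add2,r3:3
cycle 8: CDB Add2=3; issue SUB r2<-Add2 // r0:5,r1:Add1,r2:Add2,r3:3
cycle 9: stall // r0:5,r1:Add1,r2:Add2,r3:3
cycle 10: CDB Add1=6; issue SUB r3<-Add1 // r0:5,r1:6,r2:Add2,r3:Add1
cycle 11: issue MUL r0<-Mul1 // r0:Mul1,r1:6,r2:Add2,r3:Add1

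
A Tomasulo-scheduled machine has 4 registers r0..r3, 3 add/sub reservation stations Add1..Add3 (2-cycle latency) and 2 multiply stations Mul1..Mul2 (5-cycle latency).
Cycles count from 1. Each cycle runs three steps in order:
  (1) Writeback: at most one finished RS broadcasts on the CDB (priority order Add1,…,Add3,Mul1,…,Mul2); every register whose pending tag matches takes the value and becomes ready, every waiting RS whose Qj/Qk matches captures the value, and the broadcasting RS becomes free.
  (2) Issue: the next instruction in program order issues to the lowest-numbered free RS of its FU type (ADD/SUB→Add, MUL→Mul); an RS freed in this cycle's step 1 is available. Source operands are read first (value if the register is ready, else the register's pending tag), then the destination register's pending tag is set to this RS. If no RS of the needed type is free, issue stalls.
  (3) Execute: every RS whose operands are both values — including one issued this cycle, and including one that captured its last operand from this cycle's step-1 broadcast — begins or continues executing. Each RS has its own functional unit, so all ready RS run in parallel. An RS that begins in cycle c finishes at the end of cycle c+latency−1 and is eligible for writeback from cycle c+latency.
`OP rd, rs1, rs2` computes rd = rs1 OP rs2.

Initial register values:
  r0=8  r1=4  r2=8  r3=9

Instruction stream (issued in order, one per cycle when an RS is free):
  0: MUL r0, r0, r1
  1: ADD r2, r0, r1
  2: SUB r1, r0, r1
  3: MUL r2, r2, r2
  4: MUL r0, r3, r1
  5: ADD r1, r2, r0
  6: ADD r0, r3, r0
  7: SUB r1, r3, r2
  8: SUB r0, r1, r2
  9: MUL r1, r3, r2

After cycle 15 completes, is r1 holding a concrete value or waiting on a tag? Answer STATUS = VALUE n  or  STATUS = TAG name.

STATUS = VALUE -1287

  c1: issue MUL r0<-Mul1  regs: r0:Mul1,r1:4,r2:8,r3:9
  c2: issue ADD r2<-Add1  regs: r0:Mul1,r1:4,r2:Add1,r3:9
  c3: issue SUB r1<-Add2  regs: r0:Mul1,r1:Add2,r2:Add1,r3:9
  c4: issue MUL r2<-Mul2  regs: r0:Mul1,r1:Add2,r2:Mul2,r3:9
  c5: stall  regs: r0:Mul1,r1:Add2,r2:Mul2,r3:9
  c6: CDB Mul1=32; issue MUL r0<-Mul1  regs: r0:Mul1,r1:Add2,r2:Mul2,r3:9
  c7: issue ADD r1<-Add3  regs: r0:Mul1,r1:Add3,r2:Mul2,r3:9
  c8: CDB Add1=36; issue ADD r0<-Add1  regs: r0:Add1,r1:Add3,r2:Mul2,r3:9
  c9: CDB Add2=28; issue SUB r1<-Add2  regs: r0:Add1,r1:Add2,r2:Mul2,r3:9
  c10: stall  regs: r0:Add1,r1:Add2,r2:Mul2,r3:9
  c11: stall  regs: r0:Add1,r1:Add2,r2:Mul2,r3:9
  c12: stall  regs: r0:Add1,r1:Add2,r2:Mul2,r3:9
  c13: CDB Mul2=1296; stall  regs: r0:Add1,r1:Add2,r2:1296,r3:9
  c14: CDB Mul1=252; stall  regs: r0:Add1,r1:Add2,r2:1296,r3:9
  c15: CDB Add2=-1287; issue SUB r0<-Add2  regs: r0:Add2,r1:-1287,r2:1296,r3:9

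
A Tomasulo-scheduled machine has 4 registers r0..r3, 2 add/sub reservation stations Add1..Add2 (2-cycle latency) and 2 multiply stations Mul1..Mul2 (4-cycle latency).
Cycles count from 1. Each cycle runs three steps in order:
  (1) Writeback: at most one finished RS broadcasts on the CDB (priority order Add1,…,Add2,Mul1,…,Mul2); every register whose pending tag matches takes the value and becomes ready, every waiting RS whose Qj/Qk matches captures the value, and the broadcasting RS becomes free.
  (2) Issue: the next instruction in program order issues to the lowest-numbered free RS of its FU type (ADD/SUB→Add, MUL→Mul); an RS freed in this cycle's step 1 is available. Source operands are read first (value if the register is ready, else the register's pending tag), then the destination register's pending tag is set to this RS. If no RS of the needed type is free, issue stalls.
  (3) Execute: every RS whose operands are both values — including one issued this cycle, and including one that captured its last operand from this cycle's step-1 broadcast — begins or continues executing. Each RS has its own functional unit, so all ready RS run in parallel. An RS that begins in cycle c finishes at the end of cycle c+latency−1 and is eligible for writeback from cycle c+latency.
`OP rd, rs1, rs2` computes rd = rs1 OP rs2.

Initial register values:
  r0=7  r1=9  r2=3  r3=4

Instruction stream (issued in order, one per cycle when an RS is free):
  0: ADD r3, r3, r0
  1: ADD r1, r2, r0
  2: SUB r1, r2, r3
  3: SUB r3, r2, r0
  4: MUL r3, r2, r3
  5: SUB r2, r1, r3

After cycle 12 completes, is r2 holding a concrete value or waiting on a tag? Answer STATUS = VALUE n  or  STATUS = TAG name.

STATUS = VALUE 4

c1: issue ADD r3<-Add1 | r0:7,r1:9,r2:3,r3:Add1
c2: issue ADD r1<-Add2 | r0:7,r1:Add2,r2:3,r3:Add1
c3: CDB Add1=11; issue SUB r1<-Add1 | r0:7,r1:Add1,r2:3,r3:11
c4: CDB Add2=10; issue SUB r3<-Add2 | r0:7,r1:Add1,r2:3,r3:Add2
c5: CDB Add1=-8; issue MUL r3<-Mul1 | r0:7,r1:-8,r2:3,r3:Mul1
c6: CDB Add2=-4; issue SUB r2<-Add1 | r0:7,r1:-8,r2:Add1,r3:Mul1
c7: - | r0:7,r1:-8,r2:Add1,r3:Mul1
c8: - | r0:7,r1:-8,r2:Add1,r3:Mul1
c9: - | r0:7,r1:-8,r2:Add1,r3:Mul1
c10: CDB Mul1=-12 | r0:7,r1:-8,r2:Add1,r3:-12
c11: - | r0:7,r1:-8,r2:Add1,r3:-12
c12: CDB Add1=4 | r0:7,r1:-8,r2:4,r3:-12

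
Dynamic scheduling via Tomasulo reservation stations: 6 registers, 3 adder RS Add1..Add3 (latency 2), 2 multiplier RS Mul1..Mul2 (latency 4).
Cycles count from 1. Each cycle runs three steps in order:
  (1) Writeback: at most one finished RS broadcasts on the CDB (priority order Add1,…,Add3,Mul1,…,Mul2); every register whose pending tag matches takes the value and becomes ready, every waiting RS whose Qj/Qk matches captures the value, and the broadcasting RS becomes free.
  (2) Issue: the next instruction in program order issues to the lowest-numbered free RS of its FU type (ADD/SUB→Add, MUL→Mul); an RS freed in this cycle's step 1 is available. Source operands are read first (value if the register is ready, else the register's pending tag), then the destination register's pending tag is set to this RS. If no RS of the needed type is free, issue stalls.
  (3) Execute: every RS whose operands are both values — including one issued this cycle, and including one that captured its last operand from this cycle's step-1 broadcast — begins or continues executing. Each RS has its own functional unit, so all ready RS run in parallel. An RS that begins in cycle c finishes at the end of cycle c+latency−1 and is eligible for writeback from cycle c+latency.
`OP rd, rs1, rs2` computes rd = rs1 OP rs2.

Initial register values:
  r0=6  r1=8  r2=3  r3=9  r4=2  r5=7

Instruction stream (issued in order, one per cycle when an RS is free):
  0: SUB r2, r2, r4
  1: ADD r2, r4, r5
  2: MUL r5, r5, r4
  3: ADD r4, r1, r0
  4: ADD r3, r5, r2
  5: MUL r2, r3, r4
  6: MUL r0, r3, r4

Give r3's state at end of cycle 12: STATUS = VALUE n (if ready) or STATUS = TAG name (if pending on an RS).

STATUS = VALUE 23

cycle 1: issue SUB r2<-Add1 // r0:6,r1:8,r2:Add1,r3:9,r4:2,r5:7
cycle 2: issue ADD r2<-Add2 // r0:6,r1:8,r2:Add2,r3:9,r4:2,r5:7
cycle 3: CDB Add1=1; issue MUL r5<-Mul1 // r0:6,r1:8,r2:Add2,r3:9,r4:2,r5:Mul1
cycle 4: CDB Add2=9; issue ADD r4<-Add1 // r0:6,r1:8,r2:9,r3:9,r4:Add1,r5:Mul1
cycle 5: issue ADD r3<-Add2 // r0:6,r1:8,r2:9,r3:Add2,r4:Add1,r5:Mul1
cycle 6: CDB Add1=14; issue MUL r2<-Mul2 // r0:6,r1:8,r2:Mul2,r3:Add2,r4:14,r5:Mul1
cycle 7: CDB Mul1=14; issue MUL r0<-Mul1 // r0:Mul1,r1:8,r2:Mul2,r3:Add2,r4:14,r5:14
cycle 8: - // r0:Mul1,r1:8,r2:Mul2,r3:Add2,r4:14,r5:14
cycle 9: CDB Add2=23 // r0:Mul1,r1:8,r2:Mul2,r3:23,r4:14,r5:14
cycle 10: - // r0:Mul1,r1:8,r2:Mul2,r3:23,r4:14,r5:14
cycle 11: - // r0:Mul1,r1:8,r2:Mul2,r3:23,r4:14,r5:14
cycle 12: - // r0:Mul1,r1:8,r2:Mul2,r3:23,r4:14,r5:14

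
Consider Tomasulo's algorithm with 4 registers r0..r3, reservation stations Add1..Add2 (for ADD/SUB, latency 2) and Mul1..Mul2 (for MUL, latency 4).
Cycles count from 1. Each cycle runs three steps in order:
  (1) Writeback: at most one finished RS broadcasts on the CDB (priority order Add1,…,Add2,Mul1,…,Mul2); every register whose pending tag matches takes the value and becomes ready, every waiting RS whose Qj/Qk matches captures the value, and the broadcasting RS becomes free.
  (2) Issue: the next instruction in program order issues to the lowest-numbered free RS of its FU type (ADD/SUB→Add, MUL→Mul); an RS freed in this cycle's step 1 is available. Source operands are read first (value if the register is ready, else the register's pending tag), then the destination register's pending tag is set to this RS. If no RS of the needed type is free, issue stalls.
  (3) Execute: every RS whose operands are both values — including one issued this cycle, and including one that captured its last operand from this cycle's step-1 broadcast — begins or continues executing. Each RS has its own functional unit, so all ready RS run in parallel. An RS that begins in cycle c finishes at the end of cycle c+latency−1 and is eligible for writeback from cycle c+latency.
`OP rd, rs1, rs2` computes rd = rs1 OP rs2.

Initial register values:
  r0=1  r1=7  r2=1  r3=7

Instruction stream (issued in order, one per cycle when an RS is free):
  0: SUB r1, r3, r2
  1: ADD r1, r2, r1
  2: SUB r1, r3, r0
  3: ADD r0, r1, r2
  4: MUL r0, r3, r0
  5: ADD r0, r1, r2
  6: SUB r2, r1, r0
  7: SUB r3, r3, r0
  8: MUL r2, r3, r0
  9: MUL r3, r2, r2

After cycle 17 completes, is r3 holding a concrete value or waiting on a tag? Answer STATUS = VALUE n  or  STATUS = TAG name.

STATUS = TAG Mul1

c1: issue SUB r1<-Add1 | r0:1,r1:Add1,r2:1,r3:7
c2: issue ADD r1<-Add2 | r0:1,r1:Add2,r2:1,r3:7
c3: CDB Add1=6; issue SUB r1<-Add1 | r0:1,r1:Add1,r2:1,r3:7
c4: stall | r0:1,r1:Add1,r2:1,r3:7
c5: CDB Add1=6; issue ADD r0<-Add1 | r0:Add1,r1:6,r2:1,r3:7
c6: CDB Add2=7; issue MUL r0<-Mul1 | r0:Mul1,r1:6,r2:1,r3:7
c7: CDB Add1=7; issue ADD r0<-Add1 | r0:Add1,r1:6,r2:1,r3:7
c8: issue SUB r2<-Add2 | r0:Add1,r1:6,r2:Add2,r3:7
c9: CDB Add1=7; issue SUB r3<-Add1 | r0:7,r1:6,r2:Add2,r3:Add1
c10: issue MUL r2<-Mul2 | r0:7,r1:6,r2:Mul2,r3:Add1
c11: CDB Add1=0; stall | r0:7,r1:6,r2:Mul2,r3:0
c12: CDB Add2=-1; stall | r0:7,r1:6,r2:Mul2,r3:0
c13: CDB Mul1=49; issue MUL r3<-Mul1 | r0:7,r1:6,r2:Mul2,r3:Mul1
c14: - | r0:7,r1:6,r2:Mul2,r3:Mul1
c15: CDB Mul2=0 | r0:7,r1:6,r2:0,r3:Mul1
c16: - | r0:7,r1:6,r2:0,r3:Mul1
c17: - | r0:7,r1:6,r2:0,r3:Mul1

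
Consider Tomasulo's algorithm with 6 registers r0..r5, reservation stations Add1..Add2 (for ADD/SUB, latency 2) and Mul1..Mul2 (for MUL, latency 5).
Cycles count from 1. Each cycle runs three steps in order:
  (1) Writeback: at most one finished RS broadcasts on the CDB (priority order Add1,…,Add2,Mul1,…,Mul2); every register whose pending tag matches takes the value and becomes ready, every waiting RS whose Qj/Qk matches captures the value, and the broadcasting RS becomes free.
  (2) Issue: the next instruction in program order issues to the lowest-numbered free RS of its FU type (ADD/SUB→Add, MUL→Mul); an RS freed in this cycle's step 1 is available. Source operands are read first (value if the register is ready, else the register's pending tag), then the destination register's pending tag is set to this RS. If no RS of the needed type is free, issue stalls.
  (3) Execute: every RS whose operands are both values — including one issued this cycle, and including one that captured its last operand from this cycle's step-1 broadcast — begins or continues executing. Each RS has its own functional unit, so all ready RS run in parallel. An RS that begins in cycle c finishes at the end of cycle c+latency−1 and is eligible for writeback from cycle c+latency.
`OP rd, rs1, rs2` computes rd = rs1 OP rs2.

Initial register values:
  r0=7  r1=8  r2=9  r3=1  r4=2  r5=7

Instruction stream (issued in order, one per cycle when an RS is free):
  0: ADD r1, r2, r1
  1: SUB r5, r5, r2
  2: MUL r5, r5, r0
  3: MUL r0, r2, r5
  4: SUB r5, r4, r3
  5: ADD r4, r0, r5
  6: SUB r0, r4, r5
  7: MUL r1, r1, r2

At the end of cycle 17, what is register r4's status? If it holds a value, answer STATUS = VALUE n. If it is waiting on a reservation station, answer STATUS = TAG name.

STATUS = VALUE -125

cycle 1: issue ADD r1<-Add1 // r0:7,r1:Add1,r2:9,r3:1,r4:2,r5:7
cycle 2: issue SUB r5<-Add2 // r0:7,r1:Add1,r2:9,r3:1,r4:2,r5:Add2
cycle 3: CDB Add1=17; issue MUL r5<-Mul1 // r0:7,r1:17,r2:9,r3:1,r4:2,r5:Mul1
cycle 4: CDB Add2=-2; issue MUL r0<-Mul2 // r0:Mul2,r1:17,r2:9,r3:1,r4:2,r5:Mul1
cycle 5: issue SUB r5<-Add1 // r0:Mul2,r1:17,r2:9,r3:1,r4:2,r5:Add1
cycle 6: issue ADD r4<-Add2 // r0:Mul2,r1:17,r2:9,r3:1,r4:Add2,r5:Add1
cycle 7: CDB Add1=1; issue SUB r0<-Add1 // r0:Add1,r1:17,r2:9,r3:1,r4:Add2,r5:1
cycle 8: stall // r0:Add1,r1:17,r2:9,r3:1,r4:Add2,r5:1
cycle 9: CDB Mul1=-14; issue MUL r1<-Mul1 // r0:Add1,r1:Mul1,r2:9,r3:1,r4:Add2,r5:1
cycle 10: - // r0:Add1,r1:Mul1,r2:9,r3:1,r4:Add2,r5:1
cycle 11: - // r0:Add1,r1:Mul1,r2:9,r3:1,r4:Add2,r5:1
cycle 12: - // r0:Add1,r1:Mul1,r2:9,r3:1,r4:Add2,r5:1
cycle 13: - // r0:Add1,r1:Mul1,r2:9,r3:1,r4:Add2,r5:1
cycle 14: CDB Mul1=153 // r0:Add1,r1:153,r2:9,r3:1,r4:Add2,r5:1
cycle 15: CDB Mul2=-126 // r0:Add1,r1:153,r2:9,r3:1,r4:Add2,r5:1
cycle 16: - // r0:Add1,r1:153,r2:9,r3:1,r4:Add2,r5:1
cycle 17: CDB Add2=-125 // r0:Add1,r1:153,r2:9,r3:1,r4:-125,r5:1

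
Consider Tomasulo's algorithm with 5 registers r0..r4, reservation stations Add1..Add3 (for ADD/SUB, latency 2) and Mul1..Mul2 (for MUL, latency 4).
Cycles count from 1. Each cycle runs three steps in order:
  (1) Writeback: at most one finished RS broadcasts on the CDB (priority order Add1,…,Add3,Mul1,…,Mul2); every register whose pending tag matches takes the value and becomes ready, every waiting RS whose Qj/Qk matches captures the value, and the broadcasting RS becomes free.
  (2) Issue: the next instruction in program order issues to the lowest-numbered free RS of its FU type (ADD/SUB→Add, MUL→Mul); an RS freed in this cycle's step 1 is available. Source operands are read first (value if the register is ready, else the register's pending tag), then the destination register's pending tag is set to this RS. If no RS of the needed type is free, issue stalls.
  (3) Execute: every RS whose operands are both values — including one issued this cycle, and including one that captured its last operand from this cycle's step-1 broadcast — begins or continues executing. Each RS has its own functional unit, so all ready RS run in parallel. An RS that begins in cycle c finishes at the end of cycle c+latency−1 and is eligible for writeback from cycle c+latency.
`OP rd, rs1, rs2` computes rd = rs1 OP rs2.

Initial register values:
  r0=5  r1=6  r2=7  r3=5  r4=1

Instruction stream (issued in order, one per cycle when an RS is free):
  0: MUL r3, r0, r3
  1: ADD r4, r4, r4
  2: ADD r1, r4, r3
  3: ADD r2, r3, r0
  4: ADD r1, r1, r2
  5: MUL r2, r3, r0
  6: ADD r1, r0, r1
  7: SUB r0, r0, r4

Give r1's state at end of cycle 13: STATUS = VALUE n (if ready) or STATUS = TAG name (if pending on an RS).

STATUS = VALUE 62

cycle 1: issue MUL r3<-Mul1 // r0:5,r1:6,r2:7,r3:Mul1,r4:1
cycle 2: issue ADD r4<-Add1 // r0:5,r1:6,r2:7,r3:Mul1,r4:Add1
cycle 3: issue ADD r1<-Add2 // r0:5,r1:Add2,r2:7,r3:Mul1,r4:Add1
cycle 4: CDB Add1=2; issue ADD r2<-Add1 // r0:5,r1:Add2,r2:Add1,r3:Mul1,r4:2
cycle 5: CDB Mul1=25; issue ADD r1<-Add3 // r0:5,r1:Add3,r2:Add1,r3:25,r4:2
cycle 6: issue MUL r2<-Mul1 // r0:5,r1:Add3,r2:Mul1,r3:25,r4:2
cycle 7: CDB Add1=30; issue ADD r1<-Add1 // r0:5,r1:Add1,r2:Mul1,r3:25,r4:2
cycle 8: CDB Add2=27; issue SUB r0<-Add2 // r0:Add2,r1:Add1,r2:Mul1,r3:25,r4:2
cycle 9: - // r0:Add2,r1:Add1,r2:Mul1,r3:25,r4:2
cycle 10: CDB Add2=3 // r0:3,r1:Add1,r2:Mul1,r3:25,r4:2
cycle 11: CDB Add3=57 // r0:3,r1:Add1,r2:Mul1,r3:25,r4:2
cycle 12: CDB Mul1=125 // r0:3,r1:Add1,r2:125,r3:25,r4:2
cycle 13: CDB Add1=62 // r0:3,r1:62,r2:125,r3:25,r4:2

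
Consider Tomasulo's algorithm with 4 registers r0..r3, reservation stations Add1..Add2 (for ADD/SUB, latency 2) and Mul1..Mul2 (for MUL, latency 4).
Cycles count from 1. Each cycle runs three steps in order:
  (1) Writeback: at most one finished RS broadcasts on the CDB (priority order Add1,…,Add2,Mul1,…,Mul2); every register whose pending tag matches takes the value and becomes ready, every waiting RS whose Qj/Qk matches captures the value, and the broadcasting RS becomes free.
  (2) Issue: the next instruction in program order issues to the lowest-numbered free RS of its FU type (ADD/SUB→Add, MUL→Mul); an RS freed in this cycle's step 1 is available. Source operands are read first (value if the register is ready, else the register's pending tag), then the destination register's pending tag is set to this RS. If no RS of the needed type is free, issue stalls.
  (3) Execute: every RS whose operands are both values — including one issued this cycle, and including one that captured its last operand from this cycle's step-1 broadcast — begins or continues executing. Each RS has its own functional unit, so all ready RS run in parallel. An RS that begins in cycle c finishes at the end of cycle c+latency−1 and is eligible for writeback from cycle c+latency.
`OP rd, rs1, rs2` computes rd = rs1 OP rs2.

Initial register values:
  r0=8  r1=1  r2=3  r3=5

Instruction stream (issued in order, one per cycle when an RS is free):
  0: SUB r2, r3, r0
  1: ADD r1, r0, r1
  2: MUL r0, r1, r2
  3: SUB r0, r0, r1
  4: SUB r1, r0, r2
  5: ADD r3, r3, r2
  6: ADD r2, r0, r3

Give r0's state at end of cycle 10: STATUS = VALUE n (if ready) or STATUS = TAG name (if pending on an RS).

c1: issue SUB r2<-Add1 | r0:8,r1:1,r2:Add1,r3:5
c2: issue ADD r1<-Add2 | r0:8,r1:Add2,r2:Add1,r3:5
c3: CDB Add1=-3; issue MUL r0<-Mul1 | r0:Mul1,r1:Add2,r2:-3,r3:5
c4: CDB Add2=9; issue SUB r0<-Add1 | r0:Add1,r1:9,r2:-3,r3:5
c5: issue SUB r1<-Add2 | r0:Add1,r1:Add2,r2:-3,r3:5
c6: stall | r0:Add1,r1:Add2,r2:-3,r3:5
c7: stall | r0:Add1,r1:Add2,r2:-3,r3:5
c8: CDB Mul1=-27; stall | r0:Add1,r1:Add2,r2:-3,r3:5
c9: stall | r0:Add1,r1:Add2,r2:-3,r3:5
c10: CDB Add1=-36; issue ADD r3<-Add1 | r0:-36,r1:Add2,r2:-3,r3:Add1

STATUS = VALUE -36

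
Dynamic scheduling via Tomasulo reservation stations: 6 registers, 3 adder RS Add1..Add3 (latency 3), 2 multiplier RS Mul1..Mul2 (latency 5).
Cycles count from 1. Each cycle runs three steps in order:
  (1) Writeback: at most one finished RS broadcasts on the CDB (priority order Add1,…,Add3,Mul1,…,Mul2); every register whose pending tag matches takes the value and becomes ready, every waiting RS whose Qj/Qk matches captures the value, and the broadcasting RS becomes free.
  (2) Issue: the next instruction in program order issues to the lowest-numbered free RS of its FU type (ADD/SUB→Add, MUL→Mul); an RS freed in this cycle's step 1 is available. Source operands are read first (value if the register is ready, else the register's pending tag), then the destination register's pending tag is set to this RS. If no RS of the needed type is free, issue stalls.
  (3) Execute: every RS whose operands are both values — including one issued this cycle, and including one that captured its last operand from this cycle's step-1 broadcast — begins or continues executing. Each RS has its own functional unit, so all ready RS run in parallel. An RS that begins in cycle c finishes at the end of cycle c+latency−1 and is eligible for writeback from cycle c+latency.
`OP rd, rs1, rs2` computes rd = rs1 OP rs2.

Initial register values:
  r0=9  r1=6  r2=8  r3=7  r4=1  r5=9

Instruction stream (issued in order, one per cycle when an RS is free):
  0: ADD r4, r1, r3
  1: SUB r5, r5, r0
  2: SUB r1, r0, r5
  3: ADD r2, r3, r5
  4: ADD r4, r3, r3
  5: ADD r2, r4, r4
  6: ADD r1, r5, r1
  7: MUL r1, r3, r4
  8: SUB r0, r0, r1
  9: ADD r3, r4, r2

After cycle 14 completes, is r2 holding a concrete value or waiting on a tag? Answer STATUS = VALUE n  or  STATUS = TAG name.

STATUS = VALUE 28

c1: issue ADD r4<-Add1 | r0:9,r1:6,r2:8,r3:7,r4:Add1,r5:9
c2: issue SUB r5<-Add2 | r0:9,r1:6,r2:8,r3:7,r4:Add1,r5:Add2
c3: issue SUB r1<-Add3 | r0:9,r1:Add3,r2:8,r3:7,r4:Add1,r5:Add2
c4: CDB Add1=13; issue ADD r2<-Add1 | r0:9,r1:Add3,r2:Add1,r3:7,r4:13,r5:Add2
c5: CDB Add2=0; issue ADD r4<-Add2 | r0:9,r1:Add3,r2:Add1,r3:7,r4:Add2,r5:0
c6: stall | r0:9,r1:Add3,r2:Add1,r3:7,r4:Add2,r5:0
c7: stall | r0:9,r1:Add3,r2:Add1,r3:7,r4:Add2,r5:0
c8: CDB Add1=7; issue ADD r2<-Add1 | r0:9,r1:Add3,r2:Add1,r3:7,r4:Add2,r5:0
c9: CDB Add2=14; issue ADD r1<-Add2 | r0:9,r1:Add2,r2:Add1,r3:7,r4:14,r5:0
c10: CDB Add3=9; issue MUL r1<-Mul1 | r0:9,r1:Mul1,r2:Add1,r3:7,r4:14,r5:0
c11: issue SUB r0<-Add3 | r0:Add3,r1:Mul1,r2:Add1,r3:7,r4:14,r5:0
c12: CDB Add1=28; issue ADD r3<-Add1 | r0:Add3,r1:Mul1,r2:28,r3:Add1,r4:14,r5:0
c13: CDB Add2=9 | r0:Add3,r1:Mul1,r2:28,r3:Add1,r4:14,r5:0
c14: - | r0:Add3,r1:Mul1,r2:28,r3:Add1,r4:14,r5:0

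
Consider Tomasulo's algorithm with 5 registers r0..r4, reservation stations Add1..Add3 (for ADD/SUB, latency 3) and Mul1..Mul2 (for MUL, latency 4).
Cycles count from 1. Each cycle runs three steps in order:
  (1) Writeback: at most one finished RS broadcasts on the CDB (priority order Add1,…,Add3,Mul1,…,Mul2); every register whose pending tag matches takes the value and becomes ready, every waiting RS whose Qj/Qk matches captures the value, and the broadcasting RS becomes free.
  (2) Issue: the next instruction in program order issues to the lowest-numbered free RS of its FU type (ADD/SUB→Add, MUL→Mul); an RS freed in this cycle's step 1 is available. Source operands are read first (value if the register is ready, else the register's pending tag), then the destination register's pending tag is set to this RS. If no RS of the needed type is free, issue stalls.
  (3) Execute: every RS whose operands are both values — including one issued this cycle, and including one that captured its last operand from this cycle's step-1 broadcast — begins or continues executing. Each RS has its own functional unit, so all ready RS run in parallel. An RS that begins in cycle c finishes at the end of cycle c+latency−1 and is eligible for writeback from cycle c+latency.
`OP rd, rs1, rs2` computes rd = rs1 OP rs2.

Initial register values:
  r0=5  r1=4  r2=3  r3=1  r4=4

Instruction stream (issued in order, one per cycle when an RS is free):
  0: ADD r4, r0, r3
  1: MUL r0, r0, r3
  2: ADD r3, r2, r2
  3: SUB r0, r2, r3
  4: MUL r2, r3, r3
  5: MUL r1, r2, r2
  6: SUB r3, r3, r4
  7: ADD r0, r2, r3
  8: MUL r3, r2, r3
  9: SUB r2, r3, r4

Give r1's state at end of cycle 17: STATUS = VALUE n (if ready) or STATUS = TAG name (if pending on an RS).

cycle 1: issue ADD r4<-Add1 // r0:5,r1:4,r2:3,r3:1,r4:Add1
cycle 2: issue MUL r0<-Mul1 // r0:Mul1,r1:4,r2:3,r3:1,r4:Add1
cycle 3: issue ADD r3<-Add2 // r0:Mul1,r1:4,r2:3,r3:Add2,r4:Add1
cycle 4: CDB Add1=6; issue SUB r0<-Add1 // r0:Add1,r1:4,r2:3,r3:Add2,r4:6
cycle 5: issue MUL r2<-Mul2 // r0:Add1,r1:4,r2:Mul2,r3:Add2,r4:6
cycle 6: CDB Add2=6; stall // r0:Add1,r1:4,r2:Mul2,r3:6,r4:6
cycle 7: CDB Mul1=5; issue MUL r1<-Mul1 // r0:Add1,r1:Mul1,r2:Mul2,r3:6,r4:6
cycle 8: issue SUB r3<-Add2 // r0:Add1,r1:Mul1,r2:Mul2,r3:Add2,r4:6
cycle 9: CDB Add1=-3; issue ADD r0<-Add1 // r0:Add1,r1:Mul1,r2:Mul2,r3:Add2,r4:6
cycle 10: CDB Mul2=36; issue MUL r3<-Mul2 // r0:Add1,r1:Mul1,r2:36,r3:Mul2,r4:6
cycle 11: CDB Add2=0; issue SUB r2<-Add2 // r0:Add1,r1:Mul1,r2:Add2,r3:Mul2,r4:6
cycle 12: - // r0:Add1,r1:Mul1,r2:Add2,r3:Mul2,r4:6
cycle 13: - // r0:Add1,r1:Mul1,r2:Add2,r3:Mul2,r4:6
cycle 14: CDB Add1=36 // r0:36,r1:Mul1,r2:Add2,r3:Mul2,r4:6
cycle 15: CDB Mul1=1296 // r0:36,r1:1296,r2:Add2,r3:Mul2,r4:6
cycle 16: CDB Mul2=0 // r0:36,r1:1296,r2:Add2,r3:0,r4:6
cycle 17: - // r0:36,r1:1296,r2:Add2,r3:0,r4:6

STATUS = VALUE 1296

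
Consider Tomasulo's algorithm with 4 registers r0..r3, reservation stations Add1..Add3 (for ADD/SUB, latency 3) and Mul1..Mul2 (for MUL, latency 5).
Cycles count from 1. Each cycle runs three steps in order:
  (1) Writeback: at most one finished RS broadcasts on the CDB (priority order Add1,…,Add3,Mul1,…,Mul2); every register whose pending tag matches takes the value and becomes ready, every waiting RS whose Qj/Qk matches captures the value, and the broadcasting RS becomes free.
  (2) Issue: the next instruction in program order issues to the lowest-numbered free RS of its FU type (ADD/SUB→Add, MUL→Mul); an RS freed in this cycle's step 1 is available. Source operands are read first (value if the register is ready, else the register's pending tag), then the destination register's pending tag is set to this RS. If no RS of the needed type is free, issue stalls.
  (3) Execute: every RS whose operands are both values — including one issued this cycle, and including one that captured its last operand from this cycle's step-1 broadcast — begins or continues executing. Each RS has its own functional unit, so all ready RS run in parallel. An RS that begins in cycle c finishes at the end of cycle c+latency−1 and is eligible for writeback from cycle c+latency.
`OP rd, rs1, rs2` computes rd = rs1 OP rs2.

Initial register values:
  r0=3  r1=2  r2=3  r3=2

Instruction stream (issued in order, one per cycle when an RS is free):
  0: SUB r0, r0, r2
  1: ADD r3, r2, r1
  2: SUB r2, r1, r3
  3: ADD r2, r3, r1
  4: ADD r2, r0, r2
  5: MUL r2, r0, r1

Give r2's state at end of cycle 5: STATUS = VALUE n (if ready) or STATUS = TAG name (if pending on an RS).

STATUS = TAG Add2

c1: issue SUB r0<-Add1 | r0:Add1,r1:2,r2:3,r3:2
c2: issue ADD r3<-Add2 | r0:Add1,r1:2,r2:3,r3:Add2
c3: issue SUB r2<-Add3 | r0:Add1,r1:2,r2:Add3,r3:Add2
c4: CDB Add1=0; issue ADD r2<-Add1 | r0:0,r1:2,r2:Add1,r3:Add2
c5: CDB Add2=5; issue ADD r2<-Add2 | r0:0,r1:2,r2:Add2,r3:5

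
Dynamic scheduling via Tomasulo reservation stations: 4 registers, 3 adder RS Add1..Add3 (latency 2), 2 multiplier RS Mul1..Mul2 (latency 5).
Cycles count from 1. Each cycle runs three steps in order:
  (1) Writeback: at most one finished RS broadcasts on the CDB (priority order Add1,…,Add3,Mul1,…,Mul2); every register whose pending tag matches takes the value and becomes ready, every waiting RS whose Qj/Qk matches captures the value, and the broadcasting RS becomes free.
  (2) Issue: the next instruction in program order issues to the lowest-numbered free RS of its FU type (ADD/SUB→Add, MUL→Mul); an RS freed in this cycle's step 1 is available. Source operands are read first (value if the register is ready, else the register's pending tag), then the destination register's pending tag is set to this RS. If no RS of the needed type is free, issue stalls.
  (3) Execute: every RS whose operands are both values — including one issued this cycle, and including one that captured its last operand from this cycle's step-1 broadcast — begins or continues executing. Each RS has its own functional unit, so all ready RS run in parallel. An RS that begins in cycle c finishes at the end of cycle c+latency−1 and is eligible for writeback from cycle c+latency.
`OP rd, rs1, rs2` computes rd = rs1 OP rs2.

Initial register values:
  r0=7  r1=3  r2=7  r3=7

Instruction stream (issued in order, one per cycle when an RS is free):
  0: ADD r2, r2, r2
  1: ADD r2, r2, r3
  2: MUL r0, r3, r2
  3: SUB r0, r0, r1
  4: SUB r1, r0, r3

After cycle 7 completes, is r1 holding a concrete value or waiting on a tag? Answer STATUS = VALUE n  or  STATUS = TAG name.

STATUS = TAG Add2

c1: issue ADD r2<-Add1 | r0:7,r1:3,r2:Add1,r3:7
c2: issue ADD r2<-Add2 | r0:7,r1:3,r2:Add2,r3:7
c3: CDB Add1=14; issue MUL r0<-Mul1 | r0:Mul1,r1:3,r2:Add2,r3:7
c4: issue SUB r0<-Add1 | r0:Add1,r1:3,r2:Add2,r3:7
c5: CDB Add2=21; issue SUB r1<-Add2 | r0:Add1,r1:Add2,r2:21,r3:7
c6: - | r0:Add1,r1:Add2,r2:21,r3:7
c7: - | r0:Add1,r1:Add2,r2:21,r3:7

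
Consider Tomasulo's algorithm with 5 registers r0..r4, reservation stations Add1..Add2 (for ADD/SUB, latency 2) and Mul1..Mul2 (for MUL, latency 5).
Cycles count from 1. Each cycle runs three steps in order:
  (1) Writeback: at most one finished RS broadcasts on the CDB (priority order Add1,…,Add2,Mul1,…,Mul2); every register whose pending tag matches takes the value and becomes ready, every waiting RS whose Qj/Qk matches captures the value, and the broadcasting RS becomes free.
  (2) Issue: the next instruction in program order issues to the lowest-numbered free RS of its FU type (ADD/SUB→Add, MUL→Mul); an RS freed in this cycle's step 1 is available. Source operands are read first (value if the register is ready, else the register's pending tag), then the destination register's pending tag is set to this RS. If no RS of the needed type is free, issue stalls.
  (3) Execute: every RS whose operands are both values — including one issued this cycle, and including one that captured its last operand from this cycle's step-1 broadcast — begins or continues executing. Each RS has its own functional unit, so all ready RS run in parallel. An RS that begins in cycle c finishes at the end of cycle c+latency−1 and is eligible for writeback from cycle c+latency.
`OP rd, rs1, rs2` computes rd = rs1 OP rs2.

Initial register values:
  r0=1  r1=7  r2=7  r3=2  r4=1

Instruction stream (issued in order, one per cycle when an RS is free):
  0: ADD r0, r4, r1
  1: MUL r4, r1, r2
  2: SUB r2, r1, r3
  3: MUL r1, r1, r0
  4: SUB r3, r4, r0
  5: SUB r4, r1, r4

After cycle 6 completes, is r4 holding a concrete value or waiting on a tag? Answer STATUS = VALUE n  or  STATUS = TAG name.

STATUS = TAG Add2

  c1: issue ADD r0<-Add1  regs: r0:Add1,r1:7,r2:7,r3:2,r4:1
  c2: issue MUL r4<-Mul1  regs: r0:Add1,r1:7,r2:7,r3:2,r4:Mul1
  c3: CDB Add1=8; issue SUB r2<-Add1  regs: r0:8,r1:7,r2:Add1,r3:2,r4:Mul1
  c4: issue MUL r1<-Mul2  regs: r0:8,r1:Mul2,r2:Add1,r3:2,r4:Mul1
  c5: CDB Add1=5; issue SUB r3<-Add1  regs: r0:8,r1:Mul2,r2:5,r3:Add1,r4:Mul1
  c6: issue SUB r4<-Add2  regs: r0:8,r1:Mul2,r2:5,r3:Add1,r4:Add2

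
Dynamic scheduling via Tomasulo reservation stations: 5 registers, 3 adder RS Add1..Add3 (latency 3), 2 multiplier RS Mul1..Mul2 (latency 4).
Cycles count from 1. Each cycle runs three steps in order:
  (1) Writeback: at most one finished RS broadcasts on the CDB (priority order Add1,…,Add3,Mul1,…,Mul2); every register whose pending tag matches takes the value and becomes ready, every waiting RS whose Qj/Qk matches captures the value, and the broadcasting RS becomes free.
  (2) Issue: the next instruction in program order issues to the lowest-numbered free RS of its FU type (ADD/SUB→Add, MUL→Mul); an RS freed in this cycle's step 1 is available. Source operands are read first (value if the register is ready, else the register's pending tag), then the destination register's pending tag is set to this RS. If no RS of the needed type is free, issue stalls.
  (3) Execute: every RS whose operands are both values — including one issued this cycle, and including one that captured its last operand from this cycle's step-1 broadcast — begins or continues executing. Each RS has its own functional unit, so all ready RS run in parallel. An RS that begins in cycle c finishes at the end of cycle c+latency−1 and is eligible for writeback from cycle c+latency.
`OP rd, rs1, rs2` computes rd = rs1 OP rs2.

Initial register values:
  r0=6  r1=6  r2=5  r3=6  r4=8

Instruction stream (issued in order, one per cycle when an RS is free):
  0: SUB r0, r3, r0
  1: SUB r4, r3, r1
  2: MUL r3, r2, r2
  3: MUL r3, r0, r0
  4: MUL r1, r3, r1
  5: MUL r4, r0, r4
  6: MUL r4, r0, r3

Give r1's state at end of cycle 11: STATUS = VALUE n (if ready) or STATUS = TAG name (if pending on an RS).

cycle 1: issue SUB r0<-Add1 // r0:Add1,r1:6,r2:5,r3:6,r4:8
cycle 2: issue SUB r4<-Add2 // r0:Add1,r1:6,r2:5,r3:6,r4:Add2
cycle 3: issue MUL r3<-Mul1 // r0:Add1,r1:6,r2:5,r3:Mul1,r4:Add2
cycle 4: CDB Add1=0; issue MUL r3<-Mul2 // r0:0,r1:6,r2:5,r3:Mul2,r4:Add2
cycle 5: CDB Add2=0; stall // r0:0,r1:6,r2:5,r3:Mul2,r4:0
cycle 6: stall // r0:0,r1:6,r2:5,r3:Mul2,r4:0
cycle 7: CDB Mul1=25; issue MUL r1<-Mul1 // r0:0,r1:Mul1,r2:5,r3:Mul2,r4:0
cycle 8: CDB Mul2=0; issue MUL r4<-Mul2 // r0:0,r1:Mul1,r2:5,r3:0,r4:Mul2
cycle 9: stall // r0:0,r1:Mul1,r2:5,r3:0,r4:Mul2
cycle 10: stall // r0:0,r1:Mul1,r2:5,r3:0,r4:Mul2
cycle 11: stall // r0:0,r1:Mul1,r2:5,r3:0,r4:Mul2

STATUS = TAG Mul1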